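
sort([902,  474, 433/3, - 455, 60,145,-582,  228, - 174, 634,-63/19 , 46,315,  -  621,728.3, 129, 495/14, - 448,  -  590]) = [ - 621,- 590,-582 ,- 455, - 448 , - 174,-63/19, 495/14, 46,60, 129,433/3,145,228,315, 474, 634,  728.3,902 ]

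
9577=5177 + 4400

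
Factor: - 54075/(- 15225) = 103/29 =29^( - 1)*103^1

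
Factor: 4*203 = 812 = 2^2*7^1*29^1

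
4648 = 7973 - 3325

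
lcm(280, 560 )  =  560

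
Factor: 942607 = 942607^1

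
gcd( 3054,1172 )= 2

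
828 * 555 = 459540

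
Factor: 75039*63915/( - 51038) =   -  4796117685/51038  =  - 2^( - 1)*3^2*5^1*13^(-2 ) * 151^(-1)*4261^1*25013^1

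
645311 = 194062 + 451249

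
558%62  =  0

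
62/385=62/385 = 0.16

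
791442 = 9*87938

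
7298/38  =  3649/19= 192.05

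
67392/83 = 811 + 79/83= 811.95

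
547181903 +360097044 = 907278947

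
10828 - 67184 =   -  56356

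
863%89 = 62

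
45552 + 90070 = 135622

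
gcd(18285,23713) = 23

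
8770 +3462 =12232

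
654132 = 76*8607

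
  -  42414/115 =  - 369 + 21/115 = - 368.82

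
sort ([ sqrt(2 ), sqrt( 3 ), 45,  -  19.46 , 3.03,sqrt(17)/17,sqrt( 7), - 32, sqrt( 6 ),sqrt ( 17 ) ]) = [ - 32, - 19.46, sqrt( 17)/17,sqrt(2 ), sqrt( 3 ),sqrt( 6), sqrt( 7) , 3.03 , sqrt( 17),45 ]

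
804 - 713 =91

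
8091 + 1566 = 9657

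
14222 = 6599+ 7623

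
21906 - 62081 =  - 40175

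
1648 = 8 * 206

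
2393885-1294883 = 1099002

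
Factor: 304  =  2^4*19^1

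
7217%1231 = 1062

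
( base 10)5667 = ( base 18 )H8F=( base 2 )1011000100011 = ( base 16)1623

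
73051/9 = 8116 + 7/9 = 8116.78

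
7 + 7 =14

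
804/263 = 804/263 = 3.06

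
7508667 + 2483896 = 9992563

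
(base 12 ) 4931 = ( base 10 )8245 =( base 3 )102022101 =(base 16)2035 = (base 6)102101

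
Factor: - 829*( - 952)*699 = 2^3*3^1*7^1*17^1*233^1*829^1 = 551656392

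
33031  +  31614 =64645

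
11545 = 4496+7049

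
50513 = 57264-6751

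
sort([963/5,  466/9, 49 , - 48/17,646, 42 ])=[-48/17,42,49, 466/9,963/5,646 ]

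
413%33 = 17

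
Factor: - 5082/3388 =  - 2^( - 1 ) * 3^1 = - 3/2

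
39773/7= 39773/7=5681.86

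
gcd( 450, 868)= 2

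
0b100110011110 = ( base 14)C7C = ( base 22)51K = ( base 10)2462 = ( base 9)3335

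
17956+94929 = 112885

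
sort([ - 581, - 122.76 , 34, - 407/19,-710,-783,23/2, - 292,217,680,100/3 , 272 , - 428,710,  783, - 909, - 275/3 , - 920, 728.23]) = [ - 920, - 909,  -  783 , - 710, - 581, - 428, - 292 , - 122.76, - 275/3, - 407/19, 23/2,100/3,34, 217,272,680, 710,728.23,783]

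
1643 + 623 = 2266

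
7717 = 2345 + 5372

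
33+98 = 131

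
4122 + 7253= 11375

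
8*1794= 14352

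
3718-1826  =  1892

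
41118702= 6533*6294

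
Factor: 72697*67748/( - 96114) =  - 2462538178/48057 = - 2^1*3^( - 1)*83^( - 1)*139^1*193^( - 1) * 523^1*16937^1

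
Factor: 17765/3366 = 2^( - 1)*3^( - 2)*5^1*19^1 = 95/18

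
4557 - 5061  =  - 504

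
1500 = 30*50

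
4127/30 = 137 + 17/30 = 137.57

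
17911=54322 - 36411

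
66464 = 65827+637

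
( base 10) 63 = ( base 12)53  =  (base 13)4b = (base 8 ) 77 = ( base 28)27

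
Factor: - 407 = - 11^1*37^1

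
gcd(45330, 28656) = 6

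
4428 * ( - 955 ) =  - 4228740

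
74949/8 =74949/8 = 9368.62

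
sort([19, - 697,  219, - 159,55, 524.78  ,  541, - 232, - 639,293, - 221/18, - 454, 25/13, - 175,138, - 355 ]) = [ - 697, - 639, - 454,- 355, - 232, - 175, - 159, - 221/18,25/13,19,55, 138,219 , 293,524.78,541]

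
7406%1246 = 1176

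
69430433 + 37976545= 107406978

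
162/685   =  162/685 = 0.24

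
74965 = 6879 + 68086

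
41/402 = 41/402 = 0.10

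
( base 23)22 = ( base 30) 1I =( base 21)26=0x30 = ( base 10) 48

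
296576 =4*74144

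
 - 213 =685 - 898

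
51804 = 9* 5756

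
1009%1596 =1009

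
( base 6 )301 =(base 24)4D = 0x6d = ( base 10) 109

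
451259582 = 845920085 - 394660503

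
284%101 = 82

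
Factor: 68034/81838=3^1*  23^1*83^(-1) = 69/83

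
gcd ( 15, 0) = 15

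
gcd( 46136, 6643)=73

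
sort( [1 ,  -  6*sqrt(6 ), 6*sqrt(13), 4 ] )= [ - 6*sqrt(6 ), 1, 4, 6*sqrt(13 ) ]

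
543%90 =3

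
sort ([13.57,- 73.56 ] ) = [ - 73.56,  13.57]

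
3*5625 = 16875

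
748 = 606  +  142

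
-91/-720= 91/720 = 0.13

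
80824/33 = 2449+7/33 = 2449.21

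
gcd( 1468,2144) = 4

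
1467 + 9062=10529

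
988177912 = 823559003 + 164618909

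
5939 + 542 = 6481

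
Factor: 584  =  2^3*73^1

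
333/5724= 37/636   =  0.06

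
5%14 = 5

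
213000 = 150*1420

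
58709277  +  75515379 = 134224656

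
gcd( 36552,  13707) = 4569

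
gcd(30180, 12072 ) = 6036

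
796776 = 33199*24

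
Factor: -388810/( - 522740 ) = 2^( - 1)*443^( - 1) * 659^1 = 659/886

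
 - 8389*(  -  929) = 7793381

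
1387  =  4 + 1383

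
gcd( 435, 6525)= 435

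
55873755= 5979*9345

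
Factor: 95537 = 13^1*7349^1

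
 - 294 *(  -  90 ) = 26460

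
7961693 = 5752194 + 2209499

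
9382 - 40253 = -30871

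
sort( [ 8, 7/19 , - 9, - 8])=[ - 9 ,  -  8,7/19 , 8] 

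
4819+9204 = 14023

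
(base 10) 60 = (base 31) 1t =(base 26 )28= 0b111100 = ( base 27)26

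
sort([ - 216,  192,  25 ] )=[ - 216,25,  192]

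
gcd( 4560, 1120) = 80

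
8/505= 8/505 = 0.02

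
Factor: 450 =2^1*3^2*5^2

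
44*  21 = 924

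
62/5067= 62/5067 = 0.01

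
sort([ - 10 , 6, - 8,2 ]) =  [ - 10, - 8,2,  6] 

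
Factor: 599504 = 2^4*89^1*421^1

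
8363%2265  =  1568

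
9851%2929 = 1064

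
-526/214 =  - 263/107 = - 2.46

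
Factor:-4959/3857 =-3^2*7^(-1) = -9/7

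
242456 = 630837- 388381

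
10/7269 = 10/7269 = 0.00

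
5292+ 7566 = 12858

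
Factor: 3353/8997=3^(-1 )*7^1 * 479^1*2999^( - 1 ) 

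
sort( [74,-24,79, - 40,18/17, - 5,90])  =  [ - 40,- 24,-5, 18/17,74,79,90]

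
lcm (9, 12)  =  36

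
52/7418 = 26/3709= 0.01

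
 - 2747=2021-4768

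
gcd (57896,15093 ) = 1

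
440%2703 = 440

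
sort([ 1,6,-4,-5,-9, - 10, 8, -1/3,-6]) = [ - 10, -9,-6, - 5,-4, - 1/3,1,6 , 8]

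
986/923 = 986/923 = 1.07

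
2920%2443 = 477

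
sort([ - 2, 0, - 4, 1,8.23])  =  [- 4, - 2,0,1, 8.23] 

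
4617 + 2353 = 6970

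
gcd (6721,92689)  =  1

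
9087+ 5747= 14834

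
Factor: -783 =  - 3^3*29^1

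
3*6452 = 19356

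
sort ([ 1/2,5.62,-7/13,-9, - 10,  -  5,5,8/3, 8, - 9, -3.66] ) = [ - 10, - 9,-9,-5, - 3.66, - 7/13, 1/2,8/3,5, 5.62,8]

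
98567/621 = 158 + 449/621 = 158.72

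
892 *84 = 74928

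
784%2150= 784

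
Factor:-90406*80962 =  - 2^2 * 7^1*17^1*  2659^1*5783^1 = - 7319450572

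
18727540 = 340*55081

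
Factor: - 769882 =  -2^1*384941^1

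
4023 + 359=4382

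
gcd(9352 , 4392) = 8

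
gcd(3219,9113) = 1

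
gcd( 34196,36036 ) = 4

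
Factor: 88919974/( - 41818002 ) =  -3^(-1)*11^1*13^1 * 23^(-1)*29^1*71^1*151^1*303029^(-1 ) = -44459987/20909001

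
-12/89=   -  1+77/89 = - 0.13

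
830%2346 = 830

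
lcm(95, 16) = 1520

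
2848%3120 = 2848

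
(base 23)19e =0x2EE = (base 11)622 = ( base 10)750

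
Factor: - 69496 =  - 2^3*7^1*17^1 * 73^1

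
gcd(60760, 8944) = 8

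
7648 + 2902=10550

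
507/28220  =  507/28220 = 0.02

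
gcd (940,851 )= 1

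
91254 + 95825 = 187079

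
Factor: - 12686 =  - 2^1 * 6343^1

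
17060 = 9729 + 7331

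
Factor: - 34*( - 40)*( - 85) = - 115600 = - 2^4* 5^2*17^2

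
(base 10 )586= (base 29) k6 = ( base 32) IA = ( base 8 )1112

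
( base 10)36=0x24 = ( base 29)17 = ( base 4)210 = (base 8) 44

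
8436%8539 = 8436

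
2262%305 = 127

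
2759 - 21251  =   - 18492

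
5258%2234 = 790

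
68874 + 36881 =105755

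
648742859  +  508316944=1157059803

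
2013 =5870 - 3857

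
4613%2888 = 1725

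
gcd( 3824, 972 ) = 4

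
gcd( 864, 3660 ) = 12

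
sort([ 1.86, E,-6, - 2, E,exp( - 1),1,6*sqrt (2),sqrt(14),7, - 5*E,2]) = [ - 5*E, - 6,- 2,exp( - 1 ),1,1.86,2 , E, E,sqrt( 14 ),7,6*sqrt( 2 )]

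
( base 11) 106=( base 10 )127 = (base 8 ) 177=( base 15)87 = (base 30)47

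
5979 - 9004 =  - 3025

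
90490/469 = 90490/469 = 192.94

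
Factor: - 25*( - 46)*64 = 73600 = 2^7* 5^2* 23^1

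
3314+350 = 3664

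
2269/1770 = 2269/1770= 1.28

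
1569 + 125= 1694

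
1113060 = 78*14270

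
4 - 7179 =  - 7175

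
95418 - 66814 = 28604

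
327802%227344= 100458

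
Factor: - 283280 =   -  2^4*5^1*3541^1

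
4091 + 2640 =6731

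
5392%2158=1076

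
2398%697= 307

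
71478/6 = 11913 =11913.00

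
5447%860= 287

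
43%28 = 15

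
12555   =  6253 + 6302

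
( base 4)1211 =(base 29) 3E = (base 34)2x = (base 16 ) 65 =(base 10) 101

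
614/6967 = 614/6967 = 0.09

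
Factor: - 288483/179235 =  - 169/105  =  - 3^( - 1)*5^( - 1) * 7^(-1)*13^2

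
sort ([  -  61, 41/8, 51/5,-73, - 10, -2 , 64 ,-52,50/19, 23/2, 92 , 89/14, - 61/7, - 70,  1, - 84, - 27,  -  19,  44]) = [ - 84, - 73, - 70, - 61 ,  -  52,- 27, - 19,  -  10, - 61/7, - 2,1,50/19, 41/8, 89/14,  51/5,23/2,44,64,  92]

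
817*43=35131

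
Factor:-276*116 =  - 2^4*3^1*23^1*29^1 =- 32016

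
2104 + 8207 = 10311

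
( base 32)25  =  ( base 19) 3c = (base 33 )23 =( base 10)69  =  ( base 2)1000101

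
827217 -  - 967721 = 1794938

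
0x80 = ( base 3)11202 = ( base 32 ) 40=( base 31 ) 44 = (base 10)128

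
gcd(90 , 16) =2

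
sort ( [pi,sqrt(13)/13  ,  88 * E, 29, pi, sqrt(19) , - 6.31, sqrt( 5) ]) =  [ - 6.31, sqrt(13 )/13, sqrt( 5),pi, pi, sqrt( 19),  29,88*E ]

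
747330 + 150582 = 897912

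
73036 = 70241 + 2795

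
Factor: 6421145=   5^1*19^1*257^1*263^1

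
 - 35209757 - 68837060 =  - 104046817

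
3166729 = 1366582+1800147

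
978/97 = 10 + 8/97=10.08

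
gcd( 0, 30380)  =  30380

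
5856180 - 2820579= 3035601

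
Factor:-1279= - 1279^1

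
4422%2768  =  1654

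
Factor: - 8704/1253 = - 2^9 * 7^( - 1) * 17^1*179^ ( - 1) 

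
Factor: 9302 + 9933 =19235 = 5^1*3847^1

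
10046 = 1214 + 8832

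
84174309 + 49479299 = 133653608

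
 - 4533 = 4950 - 9483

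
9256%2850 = 706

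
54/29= 54/29=1.86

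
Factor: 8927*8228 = 73451356 = 2^2*11^2 * 17^1*79^1*113^1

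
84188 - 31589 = 52599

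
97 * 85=8245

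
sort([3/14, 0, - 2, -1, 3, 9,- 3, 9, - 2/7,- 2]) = [  -  3, - 2, - 2, - 1,  -  2/7, 0, 3/14,  3, 9, 9 ] 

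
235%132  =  103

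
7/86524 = 7/86524 = 0.00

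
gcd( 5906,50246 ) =2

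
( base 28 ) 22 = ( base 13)46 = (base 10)58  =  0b111010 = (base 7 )112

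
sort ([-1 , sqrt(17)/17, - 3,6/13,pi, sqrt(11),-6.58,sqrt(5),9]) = [ - 6.58, - 3, - 1, sqrt( 17 )/17,6/13, sqrt(5 ),pi,sqrt(11),9 ] 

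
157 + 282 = 439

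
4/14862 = 2/7431  =  0.00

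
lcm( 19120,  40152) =401520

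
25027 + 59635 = 84662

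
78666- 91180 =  - 12514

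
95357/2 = 47678+1/2 = 47678.50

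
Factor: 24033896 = 2^3*23^1 * 130619^1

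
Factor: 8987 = 11^1*19^1*  43^1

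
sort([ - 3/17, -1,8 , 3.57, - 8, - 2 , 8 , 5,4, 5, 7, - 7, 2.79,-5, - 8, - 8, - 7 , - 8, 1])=[ - 8, - 8, -8, - 8, - 7, - 7, - 5, - 2, - 1, - 3/17, 1, 2.79, 3.57, 4, 5 , 5,7,8 , 8]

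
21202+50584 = 71786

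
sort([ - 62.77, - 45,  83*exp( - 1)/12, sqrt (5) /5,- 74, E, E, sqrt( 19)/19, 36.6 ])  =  [-74,-62.77,- 45,  sqrt(19) /19, sqrt( 5)/5, 83 * exp( - 1)/12, E, E, 36.6] 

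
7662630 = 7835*978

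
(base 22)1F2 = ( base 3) 1010020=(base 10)816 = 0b1100110000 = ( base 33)oo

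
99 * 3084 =305316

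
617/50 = 12 + 17/50= 12.34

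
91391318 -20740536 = 70650782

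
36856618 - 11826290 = 25030328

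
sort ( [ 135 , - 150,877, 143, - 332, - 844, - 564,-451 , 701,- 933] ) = [ - 933,  -  844, - 564 , - 451, - 332, - 150,135,143,701,877 ] 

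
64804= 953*68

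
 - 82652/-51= 1620 + 32/51 = 1620.63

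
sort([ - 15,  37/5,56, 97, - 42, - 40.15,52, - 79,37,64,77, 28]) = [ - 79, - 42, - 40.15,-15, 37/5,  28,37,52,56, 64,77,97] 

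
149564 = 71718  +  77846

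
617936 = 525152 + 92784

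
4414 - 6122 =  - 1708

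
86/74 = 1 + 6/37 = 1.16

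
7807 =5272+2535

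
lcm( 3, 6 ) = 6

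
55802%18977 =17848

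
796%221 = 133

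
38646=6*6441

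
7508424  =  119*63096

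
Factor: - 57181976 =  - 2^3*7147747^1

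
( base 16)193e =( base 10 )6462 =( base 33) 5ur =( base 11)4945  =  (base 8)14476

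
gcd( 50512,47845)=7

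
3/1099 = 3/1099=0.00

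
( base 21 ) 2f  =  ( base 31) 1Q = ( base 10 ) 57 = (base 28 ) 21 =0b111001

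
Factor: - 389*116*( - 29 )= 2^2*29^2*389^1=1308596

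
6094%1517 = 26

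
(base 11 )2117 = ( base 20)701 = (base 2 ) 101011110001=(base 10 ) 2801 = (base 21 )678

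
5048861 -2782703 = 2266158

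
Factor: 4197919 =11^1 * 381629^1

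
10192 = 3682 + 6510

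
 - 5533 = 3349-8882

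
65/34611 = 65/34611 = 0.00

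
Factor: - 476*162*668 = -2^5*3^4*7^1*17^1*167^1 = -51510816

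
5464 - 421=5043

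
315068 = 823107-508039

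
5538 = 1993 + 3545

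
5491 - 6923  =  -1432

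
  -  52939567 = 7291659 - 60231226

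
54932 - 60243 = - 5311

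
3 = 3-0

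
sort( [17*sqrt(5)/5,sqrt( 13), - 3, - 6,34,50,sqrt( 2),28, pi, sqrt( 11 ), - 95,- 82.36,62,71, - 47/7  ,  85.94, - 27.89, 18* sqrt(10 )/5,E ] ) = [- 95, - 82.36, - 27.89, - 47/7, - 6, - 3,sqrt(2), E,  pi,sqrt(11) , sqrt(13), 17*sqrt( 5)/5,18*sqrt(10)/5,28,34,50,62, 71, 85.94]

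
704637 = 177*3981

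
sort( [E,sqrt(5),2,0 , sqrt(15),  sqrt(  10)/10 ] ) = [ 0, sqrt ( 10) /10, 2 , sqrt( 5), E,sqrt ( 15)] 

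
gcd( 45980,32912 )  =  484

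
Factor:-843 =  - 3^1*281^1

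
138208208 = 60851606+77356602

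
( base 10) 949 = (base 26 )1ad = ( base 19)2bi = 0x3b5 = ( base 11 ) 793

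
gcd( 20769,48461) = 6923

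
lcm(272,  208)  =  3536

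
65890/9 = 65890/9 = 7321.11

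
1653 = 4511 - 2858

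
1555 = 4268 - 2713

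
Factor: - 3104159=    - 3104159^1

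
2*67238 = 134476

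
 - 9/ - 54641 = 9/54641 = 0.00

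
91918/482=45959/241= 190.70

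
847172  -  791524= 55648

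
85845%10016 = 5717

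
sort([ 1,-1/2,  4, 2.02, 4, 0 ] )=[-1/2, 0, 1,2.02, 4, 4]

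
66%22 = 0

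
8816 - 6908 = 1908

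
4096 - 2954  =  1142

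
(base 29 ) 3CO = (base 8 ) 5517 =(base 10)2895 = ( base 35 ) 2CP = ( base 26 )479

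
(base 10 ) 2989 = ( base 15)D44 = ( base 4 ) 232231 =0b101110101101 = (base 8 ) 5655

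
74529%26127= 22275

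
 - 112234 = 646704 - 758938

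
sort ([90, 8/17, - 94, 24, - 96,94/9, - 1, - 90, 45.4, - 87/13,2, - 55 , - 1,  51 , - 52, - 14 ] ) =[ - 96 , - 94, - 90, - 55, - 52, - 14 , - 87/13, - 1, - 1 , 8/17, 2,  94/9, 24 , 45.4, 51,  90 ] 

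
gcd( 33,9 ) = 3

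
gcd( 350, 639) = 1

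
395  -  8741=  - 8346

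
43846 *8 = 350768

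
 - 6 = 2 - 8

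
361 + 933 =1294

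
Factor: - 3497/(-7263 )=3^(-3 )*13^1=13/27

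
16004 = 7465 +8539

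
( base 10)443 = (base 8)673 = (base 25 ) hi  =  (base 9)542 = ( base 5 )3233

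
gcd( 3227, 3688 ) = 461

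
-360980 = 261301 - 622281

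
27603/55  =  501+48/55 = 501.87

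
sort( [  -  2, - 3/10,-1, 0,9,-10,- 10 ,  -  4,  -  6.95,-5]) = [ - 10,-10, - 6.95, - 5, - 4 , - 2, -1,-3/10, 0,9 ]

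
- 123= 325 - 448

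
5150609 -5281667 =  - 131058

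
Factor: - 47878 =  - 2^1 * 37^1 * 647^1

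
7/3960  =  7/3960 =0.00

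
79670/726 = 109 +268/363 = 109.74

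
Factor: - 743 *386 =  - 2^1 * 193^1 *743^1 = - 286798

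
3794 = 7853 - 4059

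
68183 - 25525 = 42658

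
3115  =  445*7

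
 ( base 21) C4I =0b1010100010010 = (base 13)25BC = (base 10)5394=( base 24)98i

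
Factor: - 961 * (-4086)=2^1*3^2*31^2*227^1 = 3926646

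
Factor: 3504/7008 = 2^( - 1)  =  1/2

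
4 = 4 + 0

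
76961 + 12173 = 89134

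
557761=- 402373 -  - 960134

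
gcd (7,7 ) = 7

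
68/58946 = 34/29473 = 0.00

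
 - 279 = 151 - 430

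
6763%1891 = 1090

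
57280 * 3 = 171840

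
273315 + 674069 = 947384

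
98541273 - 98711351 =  - 170078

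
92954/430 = 216 +37/215   =  216.17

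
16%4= 0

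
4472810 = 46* 97235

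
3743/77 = 48 + 47/77 = 48.61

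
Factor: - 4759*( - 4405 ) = 20963395 = 5^1 * 881^1*4759^1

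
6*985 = 5910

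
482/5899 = 482/5899 = 0.08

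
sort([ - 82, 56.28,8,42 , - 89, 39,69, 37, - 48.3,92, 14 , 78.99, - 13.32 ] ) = [ - 89, - 82, - 48.3 , - 13.32,8,14,37,39,42, 56.28, 69 , 78.99, 92 ] 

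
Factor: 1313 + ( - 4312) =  - 2999 = - 2999^1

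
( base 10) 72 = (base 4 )1020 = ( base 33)26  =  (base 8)110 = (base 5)242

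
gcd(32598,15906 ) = 6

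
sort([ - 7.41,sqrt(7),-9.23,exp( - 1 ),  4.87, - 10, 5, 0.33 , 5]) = [ - 10, - 9.23,- 7.41, 0.33, exp( - 1), sqrt( 7), 4.87, 5,5 ] 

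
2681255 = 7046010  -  4364755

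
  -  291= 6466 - 6757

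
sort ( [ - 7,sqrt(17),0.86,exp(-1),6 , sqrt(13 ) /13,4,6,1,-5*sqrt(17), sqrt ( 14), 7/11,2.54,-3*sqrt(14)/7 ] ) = [ - 5  *sqrt(17),  -  7 ,-3 *sqrt (14) /7 , sqrt(13) /13,  exp ( - 1), 7/11, 0.86,1, 2.54,sqrt (14),4,sqrt (17), 6, 6 ]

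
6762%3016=730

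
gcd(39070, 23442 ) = 7814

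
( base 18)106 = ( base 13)1c5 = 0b101001010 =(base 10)330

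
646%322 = 2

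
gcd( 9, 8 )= 1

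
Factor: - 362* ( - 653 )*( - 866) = -204710276 = - 2^2*181^1*433^1*653^1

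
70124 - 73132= - 3008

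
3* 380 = 1140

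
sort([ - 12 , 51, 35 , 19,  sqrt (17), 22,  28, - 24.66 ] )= [-24.66, - 12,  sqrt(17 ) , 19, 22,28, 35, 51 ]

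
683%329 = 25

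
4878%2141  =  596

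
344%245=99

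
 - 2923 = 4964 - 7887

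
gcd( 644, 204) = 4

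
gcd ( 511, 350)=7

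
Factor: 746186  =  2^1*7^1*53299^1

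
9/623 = 9/623 = 0.01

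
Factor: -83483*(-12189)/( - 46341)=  - 339191429/15447 = -3^( - 1)*17^1 * 19^( - 1) * 31^1*239^1*271^(-1)*2693^1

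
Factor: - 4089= - 3^1*29^1*47^1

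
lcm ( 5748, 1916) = 5748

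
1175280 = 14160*83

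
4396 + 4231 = 8627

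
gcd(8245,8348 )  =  1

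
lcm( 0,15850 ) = 0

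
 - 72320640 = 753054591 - 825375231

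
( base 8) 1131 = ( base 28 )ld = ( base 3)211021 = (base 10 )601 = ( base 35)h6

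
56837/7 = 8119 + 4/7 = 8119.57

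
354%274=80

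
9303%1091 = 575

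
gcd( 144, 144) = 144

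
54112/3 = 18037 + 1/3 = 18037.33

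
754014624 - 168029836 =585984788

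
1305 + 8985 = 10290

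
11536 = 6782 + 4754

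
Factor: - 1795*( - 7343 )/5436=2^( - 2)*3^ (-2 ) * 5^1*7^1 * 151^( - 1 ) * 359^1*1049^1 = 13180685/5436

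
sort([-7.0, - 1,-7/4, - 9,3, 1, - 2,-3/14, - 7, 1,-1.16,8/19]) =[ - 9,-7.0,-7, - 2, - 7/4,-1.16,- 1, - 3/14, 8/19,1,1, 3 ] 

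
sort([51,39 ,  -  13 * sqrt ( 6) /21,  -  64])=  [ - 64, - 13 * sqrt (6 )/21 , 39, 51]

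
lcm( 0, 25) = 0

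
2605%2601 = 4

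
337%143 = 51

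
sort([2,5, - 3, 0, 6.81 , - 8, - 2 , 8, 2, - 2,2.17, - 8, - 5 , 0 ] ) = [-8, - 8, - 5, - 3, - 2, - 2,  0,  0 , 2,2,2.17, 5,6.81, 8 ] 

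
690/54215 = 138/10843 = 0.01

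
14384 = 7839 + 6545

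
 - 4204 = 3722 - 7926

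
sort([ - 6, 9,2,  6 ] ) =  [  -  6,2,6, 9 ] 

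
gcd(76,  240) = 4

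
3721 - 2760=961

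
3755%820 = 475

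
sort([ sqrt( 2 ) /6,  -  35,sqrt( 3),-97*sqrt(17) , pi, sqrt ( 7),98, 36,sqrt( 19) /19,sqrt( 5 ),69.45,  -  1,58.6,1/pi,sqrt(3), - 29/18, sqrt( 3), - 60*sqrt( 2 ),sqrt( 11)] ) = [ - 97*sqrt( 17),  -  60 * sqrt(2 ),-35,-29/18, - 1  ,  sqrt( 19 )/19, sqrt( 2) /6, 1/pi, sqrt( 3 ),sqrt( 3 ), sqrt(3 ),sqrt( 5 ), sqrt( 7),pi , sqrt(11 ),36, 58.6,69.45, 98]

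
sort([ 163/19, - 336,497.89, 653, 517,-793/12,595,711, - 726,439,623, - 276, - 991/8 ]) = [ - 726,  -  336, - 276, - 991/8, - 793/12,  163/19, 439,497.89, 517,  595,623,653,711 ] 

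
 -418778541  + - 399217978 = -817996519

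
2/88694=1/44347 = 0.00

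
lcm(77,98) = 1078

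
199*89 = 17711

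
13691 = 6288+7403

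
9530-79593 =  - 70063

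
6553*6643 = 43531579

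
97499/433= 225+ 74/433 = 225.17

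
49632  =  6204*8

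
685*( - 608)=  - 416480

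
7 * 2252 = 15764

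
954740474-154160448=800580026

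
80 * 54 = 4320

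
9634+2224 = 11858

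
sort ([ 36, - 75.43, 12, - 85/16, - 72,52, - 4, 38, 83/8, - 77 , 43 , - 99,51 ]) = [ - 99, -77  , - 75.43, - 72, - 85/16, - 4, 83/8,12,36, 38,43,51, 52]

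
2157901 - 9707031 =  - 7549130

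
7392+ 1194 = 8586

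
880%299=282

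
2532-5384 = - 2852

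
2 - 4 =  - 2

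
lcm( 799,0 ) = 0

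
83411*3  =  250233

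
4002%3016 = 986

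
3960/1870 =2 + 2/17 = 2.12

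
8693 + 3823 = 12516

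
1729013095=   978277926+750735169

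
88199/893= 98 + 685/893 = 98.77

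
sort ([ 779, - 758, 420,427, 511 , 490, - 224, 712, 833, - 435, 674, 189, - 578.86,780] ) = [ - 758, - 578.86, - 435, - 224,189, 420,427,  490,  511, 674, 712, 779 , 780, 833 ] 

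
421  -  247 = 174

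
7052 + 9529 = 16581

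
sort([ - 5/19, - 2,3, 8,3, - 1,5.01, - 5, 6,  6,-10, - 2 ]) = [ - 10,-5, -2, - 2, -1, - 5/19,  3,3,5.01,  6,6,8]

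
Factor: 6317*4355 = 27510535 = 5^1*13^1*67^1*6317^1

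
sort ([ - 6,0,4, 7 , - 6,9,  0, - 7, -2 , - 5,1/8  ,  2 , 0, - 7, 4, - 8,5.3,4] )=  [- 8, - 7, - 7, - 6 ,  -  6, - 5, - 2, 0, 0,0, 1/8,2, 4,4,4, 5.3,7, 9]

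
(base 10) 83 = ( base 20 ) 43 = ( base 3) 10002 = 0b1010011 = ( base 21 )3k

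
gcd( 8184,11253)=1023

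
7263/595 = 12 + 123/595 = 12.21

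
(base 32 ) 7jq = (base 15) 24A2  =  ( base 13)3722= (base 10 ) 7802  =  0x1e7a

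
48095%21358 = 5379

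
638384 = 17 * 37552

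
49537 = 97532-47995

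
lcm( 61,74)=4514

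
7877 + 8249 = 16126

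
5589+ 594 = 6183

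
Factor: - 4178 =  - 2^1*2089^1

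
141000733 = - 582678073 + 723678806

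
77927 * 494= 38495938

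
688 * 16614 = 11430432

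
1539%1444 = 95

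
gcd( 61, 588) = 1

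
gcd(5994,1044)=18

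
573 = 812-239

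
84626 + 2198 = 86824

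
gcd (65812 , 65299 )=1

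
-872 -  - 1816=944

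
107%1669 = 107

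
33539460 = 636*52735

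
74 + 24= 98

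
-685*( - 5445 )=3729825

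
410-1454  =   - 1044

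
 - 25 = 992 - 1017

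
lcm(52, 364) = 364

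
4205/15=841/3 = 280.33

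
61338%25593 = 10152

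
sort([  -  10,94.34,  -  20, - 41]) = [ - 41, - 20, - 10,  94.34]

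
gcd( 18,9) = 9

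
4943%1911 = 1121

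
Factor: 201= 3^1*67^1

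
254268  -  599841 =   -  345573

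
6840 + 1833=8673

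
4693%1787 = 1119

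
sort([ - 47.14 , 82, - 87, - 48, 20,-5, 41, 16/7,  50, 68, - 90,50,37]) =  [ - 90, - 87 , - 48,-47.14,-5, 16/7,  20,37,41,50, 50, 68, 82]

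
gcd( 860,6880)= 860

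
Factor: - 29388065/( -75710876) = 2^( -2)* 5^1*7^1*89^( - 1 ) * 181^1*4639^1 * 212671^(-1 )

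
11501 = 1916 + 9585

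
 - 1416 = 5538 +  - 6954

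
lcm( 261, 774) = 22446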